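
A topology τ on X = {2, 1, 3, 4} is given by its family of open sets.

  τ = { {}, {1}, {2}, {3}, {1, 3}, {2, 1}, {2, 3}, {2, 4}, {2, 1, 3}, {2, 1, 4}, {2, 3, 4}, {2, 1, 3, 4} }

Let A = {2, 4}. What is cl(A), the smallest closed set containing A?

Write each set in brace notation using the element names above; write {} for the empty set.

X∖A={1, 3}, int(X∖A)={1, 3}, hence cl(A)={2, 4}

{2, 4}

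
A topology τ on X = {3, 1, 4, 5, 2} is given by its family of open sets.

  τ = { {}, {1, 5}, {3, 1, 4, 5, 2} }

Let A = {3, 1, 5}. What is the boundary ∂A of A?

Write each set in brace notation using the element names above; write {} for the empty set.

interior: largest open inside A is {1, 5} (from {}, {1, 5})
cl via duality: int({4, 2}) = {}, so X∖{} = {3, 1, 4, 5, 2}
cl∖int = {3, 4, 2}

{3, 4, 2}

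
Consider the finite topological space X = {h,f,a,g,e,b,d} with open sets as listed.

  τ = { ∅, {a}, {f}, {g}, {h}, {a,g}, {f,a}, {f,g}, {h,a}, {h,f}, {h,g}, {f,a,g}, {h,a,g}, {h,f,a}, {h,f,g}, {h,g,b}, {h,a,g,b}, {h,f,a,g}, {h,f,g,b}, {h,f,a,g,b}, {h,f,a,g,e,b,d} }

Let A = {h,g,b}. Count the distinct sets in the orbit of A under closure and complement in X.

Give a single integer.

4

closure: X∖int(X∖A) = X∖{f,a} = {h,g,e,b,d}
Let k=closure and c=complement:
  1. A     = {h,g,b}
  2. kA    = {h,g,e,b,d}
  3. cA    = {f,a,e,d}
  4. ckA   = {f,a}
— saturated at 4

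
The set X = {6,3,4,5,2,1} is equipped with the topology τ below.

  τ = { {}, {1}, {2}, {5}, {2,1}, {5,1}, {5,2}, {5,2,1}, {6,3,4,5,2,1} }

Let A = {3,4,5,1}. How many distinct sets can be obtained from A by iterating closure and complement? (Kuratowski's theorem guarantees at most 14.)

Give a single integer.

6

X∖A={6,2}, int(X∖A)={2}, hence cl(A)={6,3,4,5,1}
Orbit (k=closure, c=complement):
  1. A     = {3,4,5,1}
  2. kA    = {6,3,4,5,1}
  3. cA    = {6,2}
  4. ckA   = {2}
  5. kcA   = {6,3,4,2}
  6. ckcA  = {5,1}
(closed under both — stop)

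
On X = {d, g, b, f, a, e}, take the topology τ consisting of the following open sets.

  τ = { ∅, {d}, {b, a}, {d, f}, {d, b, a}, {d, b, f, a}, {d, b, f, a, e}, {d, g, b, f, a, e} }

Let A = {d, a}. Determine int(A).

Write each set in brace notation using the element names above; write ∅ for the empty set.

{d}

open subsets of A: ∅, {d}; so int(A) = {d}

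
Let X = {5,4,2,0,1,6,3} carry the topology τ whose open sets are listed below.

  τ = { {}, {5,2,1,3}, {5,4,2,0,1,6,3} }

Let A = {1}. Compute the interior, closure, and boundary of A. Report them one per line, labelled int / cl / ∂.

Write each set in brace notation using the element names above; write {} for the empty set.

int(A) = {}
cl(A)  = {5,4,2,0,1,6,3}
∂A     = {5,4,2,0,1,6,3}

interior: largest open inside A is {} (from {})
cl via duality: int({5,4,2,0,6,3}) = {}, so X∖{} = {5,4,2,0,1,6,3}
cl∖int = {5,4,2,0,1,6,3}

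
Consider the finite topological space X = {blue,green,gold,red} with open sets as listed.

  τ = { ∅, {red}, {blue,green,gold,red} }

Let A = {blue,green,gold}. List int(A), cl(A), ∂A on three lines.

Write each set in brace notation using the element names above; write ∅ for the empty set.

U open, U⊆A: ∅. int(A) = ⋃ = ∅
X∖A={red}, int(X∖A)={red}, hence cl(A)={blue,green,gold}
∂A: remove int from cl → {blue,green,gold}

int(A) = ∅
cl(A)  = {blue,green,gold}
∂A     = {blue,green,gold}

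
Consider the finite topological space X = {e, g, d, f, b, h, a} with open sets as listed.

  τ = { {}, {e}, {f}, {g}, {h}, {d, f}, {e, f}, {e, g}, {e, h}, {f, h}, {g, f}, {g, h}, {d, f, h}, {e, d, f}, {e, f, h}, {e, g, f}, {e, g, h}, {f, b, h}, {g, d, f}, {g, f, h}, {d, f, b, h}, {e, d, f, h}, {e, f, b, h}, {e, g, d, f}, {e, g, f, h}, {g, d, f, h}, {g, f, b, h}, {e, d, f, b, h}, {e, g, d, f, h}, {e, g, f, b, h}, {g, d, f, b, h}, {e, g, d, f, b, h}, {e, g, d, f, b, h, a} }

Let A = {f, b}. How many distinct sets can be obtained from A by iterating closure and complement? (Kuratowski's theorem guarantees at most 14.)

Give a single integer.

8

complement {e, g, d, h, a}; its interior {e, g, h}; cl(A) = X∖{e, g, h} = {d, f, b, a}
With k = closure, c = complement:
  1. A     = {f, b}
  2. kA    = {d, f, b, a}
  3. cA    = {e, g, d, h, a}
  4. ckA   = {e, g, h}
  5. kcA   = {e, g, d, b, h, a}
  6. kckA  = {e, g, b, h, a}
  7. ckcA  = {f}
  8. ckckA = {d, f}
k, c of each give nothing new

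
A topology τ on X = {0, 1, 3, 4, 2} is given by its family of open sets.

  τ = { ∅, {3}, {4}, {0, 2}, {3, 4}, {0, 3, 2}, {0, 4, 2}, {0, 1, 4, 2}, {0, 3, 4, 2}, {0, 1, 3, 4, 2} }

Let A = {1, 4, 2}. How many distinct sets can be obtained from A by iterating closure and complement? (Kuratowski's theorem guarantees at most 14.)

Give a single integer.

8

closure: X∖int(X∖A) = X∖{3} = {0, 1, 4, 2}
Let k=closure and c=complement:
  1. A     = {1, 4, 2}
  2. kA    = {0, 1, 4, 2}
  3. cA    = {0, 3}
  4. ckA   = {3}
  5. kcA   = {0, 1, 3, 2}
  6. ckcA  = {4}
  7. kckcA = {1, 4}
  8. ckckcA = {0, 3, 2}
— saturated at 8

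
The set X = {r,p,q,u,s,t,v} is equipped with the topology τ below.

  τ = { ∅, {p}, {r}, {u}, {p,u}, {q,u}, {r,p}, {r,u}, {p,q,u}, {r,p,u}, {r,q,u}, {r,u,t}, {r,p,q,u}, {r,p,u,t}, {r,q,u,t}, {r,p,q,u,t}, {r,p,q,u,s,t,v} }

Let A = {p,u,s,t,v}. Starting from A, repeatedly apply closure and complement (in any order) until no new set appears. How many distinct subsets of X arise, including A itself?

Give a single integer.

cl via duality: int({r,q}) = {r}, so X∖{r} = {p,q,u,s,t,v}
Write k for closure, c for complement:
  1. A     = {p,u,s,t,v}
  2. kA    = {p,q,u,s,t,v}
  3. cA    = {r,q}
  4. ckA   = {r}
  5. kcA   = {r,q,s,t,v}
  6. kckA  = {r,s,t,v}
  7. ckcA  = {p,u}
  8. ckckA = {p,q,u}
applying k or c yields no new set

8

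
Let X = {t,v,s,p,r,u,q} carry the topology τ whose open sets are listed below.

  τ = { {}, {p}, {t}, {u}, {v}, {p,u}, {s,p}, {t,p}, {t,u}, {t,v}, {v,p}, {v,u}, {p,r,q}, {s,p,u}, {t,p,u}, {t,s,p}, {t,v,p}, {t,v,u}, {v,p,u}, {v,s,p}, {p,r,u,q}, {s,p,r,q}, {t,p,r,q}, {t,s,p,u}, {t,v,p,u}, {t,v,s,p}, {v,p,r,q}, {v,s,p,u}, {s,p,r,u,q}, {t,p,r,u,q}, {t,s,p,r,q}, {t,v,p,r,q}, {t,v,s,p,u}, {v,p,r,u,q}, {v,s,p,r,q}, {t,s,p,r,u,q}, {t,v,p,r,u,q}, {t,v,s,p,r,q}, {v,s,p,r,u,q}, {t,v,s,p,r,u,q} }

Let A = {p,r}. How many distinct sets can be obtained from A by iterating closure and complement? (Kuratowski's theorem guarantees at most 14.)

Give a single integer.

6

cl via duality: int({t,v,s,u,q}) = {t,v,u}, so X∖{t,v,u} = {s,p,r,q}
Write k for closure, c for complement:
  1. A     = {p,r}
  2. kA    = {s,p,r,q}
  3. cA    = {t,v,s,u,q}
  4. ckA   = {t,v,u}
  5. kcA   = {t,v,s,r,u,q}
  6. ckcA  = {p}
applying k or c yields no new set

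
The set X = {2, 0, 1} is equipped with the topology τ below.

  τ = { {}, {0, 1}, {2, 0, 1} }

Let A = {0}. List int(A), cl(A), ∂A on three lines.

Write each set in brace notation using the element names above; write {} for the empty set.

int(A) = {}
cl(A)  = {2, 0, 1}
∂A     = {2, 0, 1}

interior: largest open inside A is {} (from {})
cl via duality: int({2, 1}) = {}, so X∖{} = {2, 0, 1}
cl∖int = {2, 0, 1}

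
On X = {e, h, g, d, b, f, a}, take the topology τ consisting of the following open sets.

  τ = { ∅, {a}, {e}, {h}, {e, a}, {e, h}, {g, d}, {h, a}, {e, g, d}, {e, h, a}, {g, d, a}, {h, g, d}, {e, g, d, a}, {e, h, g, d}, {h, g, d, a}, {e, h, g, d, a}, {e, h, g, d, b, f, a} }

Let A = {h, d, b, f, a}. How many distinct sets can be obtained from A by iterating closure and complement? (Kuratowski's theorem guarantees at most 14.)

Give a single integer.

10

closure: X∖int(X∖A) = X∖{e} = {h, g, d, b, f, a}
Let k=closure and c=complement:
  1. A     = {h, d, b, f, a}
  2. kA    = {h, g, d, b, f, a}
  3. cA    = {e, g}
  4. ckA   = {e}
  5. kcA   = {e, g, d, b, f}
  6. kckA  = {e, b, f}
  7. ckcA  = {h, a}
  8. ckckA = {h, g, d, a}
  9. kckcA = {h, b, f, a}
  10. ckckcA = {e, g, d}
— saturated at 10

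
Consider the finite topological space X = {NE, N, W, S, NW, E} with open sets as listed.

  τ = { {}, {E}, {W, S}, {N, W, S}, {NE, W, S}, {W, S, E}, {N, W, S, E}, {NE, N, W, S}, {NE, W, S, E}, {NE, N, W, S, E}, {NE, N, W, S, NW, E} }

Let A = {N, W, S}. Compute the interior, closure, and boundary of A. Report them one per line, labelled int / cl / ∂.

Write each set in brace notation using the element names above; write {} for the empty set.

interior: largest open inside A is {N, W, S} (from {}, {W, S}, {N, W, S})
cl via duality: int({NE, NW, E}) = {E}, so X∖{E} = {NE, N, W, S, NW}
cl∖int = {NE, NW}

int(A) = {N, W, S}
cl(A)  = {NE, N, W, S, NW}
∂A     = {NE, NW}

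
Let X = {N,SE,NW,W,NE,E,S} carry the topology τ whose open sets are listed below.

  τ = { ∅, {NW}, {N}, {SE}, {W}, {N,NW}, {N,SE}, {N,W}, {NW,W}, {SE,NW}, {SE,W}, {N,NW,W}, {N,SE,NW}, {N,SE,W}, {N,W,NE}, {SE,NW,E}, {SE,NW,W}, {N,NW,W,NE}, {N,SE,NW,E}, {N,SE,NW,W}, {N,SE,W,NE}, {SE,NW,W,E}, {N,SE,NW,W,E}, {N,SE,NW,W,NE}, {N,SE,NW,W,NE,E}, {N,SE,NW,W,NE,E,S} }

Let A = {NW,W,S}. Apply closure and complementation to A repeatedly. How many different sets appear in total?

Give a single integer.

6

cl via duality: int({N,SE,NE,E}) = {N,SE}, so X∖{N,SE} = {NW,W,NE,E,S}
Write k for closure, c for complement:
  1. A     = {NW,W,S}
  2. kA    = {NW,W,NE,E,S}
  3. cA    = {N,SE,NE,E}
  4. ckA   = {N,SE}
  5. kcA   = {N,SE,NE,E,S}
  6. ckcA  = {NW,W}
applying k or c yields no new set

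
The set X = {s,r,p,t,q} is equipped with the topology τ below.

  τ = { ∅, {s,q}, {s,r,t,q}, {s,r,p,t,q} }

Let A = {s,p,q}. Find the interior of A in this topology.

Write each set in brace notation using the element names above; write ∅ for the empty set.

{s,q}

opens ⊆ A: ∅, {s,q}; union → int = {s,q}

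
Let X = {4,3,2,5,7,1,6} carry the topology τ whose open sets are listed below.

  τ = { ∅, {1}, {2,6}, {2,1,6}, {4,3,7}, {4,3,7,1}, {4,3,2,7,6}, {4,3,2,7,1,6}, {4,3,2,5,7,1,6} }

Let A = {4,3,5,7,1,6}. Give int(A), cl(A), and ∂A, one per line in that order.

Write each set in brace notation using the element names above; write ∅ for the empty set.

interior: largest open inside A is {4,3,7,1} (from ∅, {1}, {4,3,7}, {4,3,7,1})
cl via duality: int({2}) = ∅, so X∖∅ = {4,3,2,5,7,1,6}
cl∖int = {2,5,6}

int(A) = {4,3,7,1}
cl(A)  = {4,3,2,5,7,1,6}
∂A     = {2,5,6}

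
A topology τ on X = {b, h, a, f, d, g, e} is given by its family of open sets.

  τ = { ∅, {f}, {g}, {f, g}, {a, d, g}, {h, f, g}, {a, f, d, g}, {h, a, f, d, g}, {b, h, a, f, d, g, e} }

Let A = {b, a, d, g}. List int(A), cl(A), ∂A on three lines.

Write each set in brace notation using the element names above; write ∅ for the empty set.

int(A) = {a, d, g}
cl(A)  = {b, h, a, d, g, e}
∂A     = {b, h, e}

opens ⊆ A: ∅, {g}, {a, d, g}; union → int = {a, d, g}
complement {h, f, e}; its interior {f}; cl(A) = X∖{f} = {b, h, a, d, g, e}
boundary = {b, h, a, d, g, e} ∖ {a, d, g} = {b, h, e}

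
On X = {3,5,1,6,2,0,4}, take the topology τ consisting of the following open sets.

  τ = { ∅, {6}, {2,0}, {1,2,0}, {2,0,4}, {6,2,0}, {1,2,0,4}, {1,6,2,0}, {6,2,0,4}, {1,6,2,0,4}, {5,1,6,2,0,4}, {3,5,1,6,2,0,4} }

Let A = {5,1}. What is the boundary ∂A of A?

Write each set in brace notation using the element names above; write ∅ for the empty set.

U open, U⊆A: ∅. int(A) = ⋃ = ∅
X∖A={3,6,2,0,4}, int(X∖A)={6,2,0,4}, hence cl(A)={3,5,1}
∂A: remove int from cl → {3,5,1}

{3,5,1}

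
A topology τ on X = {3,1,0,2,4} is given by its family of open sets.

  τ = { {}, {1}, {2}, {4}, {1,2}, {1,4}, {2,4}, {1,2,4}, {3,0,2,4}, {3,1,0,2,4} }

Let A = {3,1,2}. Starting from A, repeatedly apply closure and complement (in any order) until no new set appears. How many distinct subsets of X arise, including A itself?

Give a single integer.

cl via duality: int({0,4}) = {4}, so X∖{4} = {3,1,0,2}
Write k for closure, c for complement:
  1. A     = {3,1,2}
  2. kA    = {3,1,0,2}
  3. cA    = {0,4}
  4. ckA   = {4}
  5. kcA   = {3,0,4}
  6. ckcA  = {1,2}
applying k or c yields no new set

6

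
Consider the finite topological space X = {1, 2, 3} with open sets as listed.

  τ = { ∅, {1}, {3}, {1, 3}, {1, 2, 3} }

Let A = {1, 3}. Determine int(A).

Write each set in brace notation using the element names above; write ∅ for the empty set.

{1, 3}

interior: largest open inside A is {1, 3} (from ∅, {3}, {1}, {1, 3})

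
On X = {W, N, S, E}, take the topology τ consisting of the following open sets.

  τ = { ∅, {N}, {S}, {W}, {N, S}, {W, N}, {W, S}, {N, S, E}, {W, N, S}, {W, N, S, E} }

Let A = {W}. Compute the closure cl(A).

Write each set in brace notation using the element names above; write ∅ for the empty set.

{W}

complement {N, S, E}; its interior {N, S, E}; cl(A) = X∖{N, S, E} = {W}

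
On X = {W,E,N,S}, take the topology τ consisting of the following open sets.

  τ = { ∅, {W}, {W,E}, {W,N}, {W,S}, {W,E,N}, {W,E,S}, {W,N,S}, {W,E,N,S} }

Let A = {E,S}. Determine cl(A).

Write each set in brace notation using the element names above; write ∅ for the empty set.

{E,S}

closure: X∖int(X∖A) = X∖{W,N} = {E,S}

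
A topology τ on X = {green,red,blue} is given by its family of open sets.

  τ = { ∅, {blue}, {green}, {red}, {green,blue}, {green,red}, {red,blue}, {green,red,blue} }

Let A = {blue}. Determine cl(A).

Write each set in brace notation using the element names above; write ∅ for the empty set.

cl via duality: int({green,red}) = {green,red}, so X∖{green,red} = {blue}

{blue}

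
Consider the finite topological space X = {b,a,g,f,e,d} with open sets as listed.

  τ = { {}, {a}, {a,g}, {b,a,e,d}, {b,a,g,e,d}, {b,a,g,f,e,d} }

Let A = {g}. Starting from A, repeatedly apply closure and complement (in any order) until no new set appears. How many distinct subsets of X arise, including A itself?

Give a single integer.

6

complement {b,a,f,e,d}; its interior {b,a,e,d}; cl(A) = X∖{b,a,e,d} = {g,f}
With k = closure, c = complement:
  1. A     = {g}
  2. kA    = {g,f}
  3. cA    = {b,a,f,e,d}
  4. ckA   = {b,a,e,d}
  5. kcA   = {b,a,g,f,e,d}
  6. ckcA  = {}
k, c of each give nothing new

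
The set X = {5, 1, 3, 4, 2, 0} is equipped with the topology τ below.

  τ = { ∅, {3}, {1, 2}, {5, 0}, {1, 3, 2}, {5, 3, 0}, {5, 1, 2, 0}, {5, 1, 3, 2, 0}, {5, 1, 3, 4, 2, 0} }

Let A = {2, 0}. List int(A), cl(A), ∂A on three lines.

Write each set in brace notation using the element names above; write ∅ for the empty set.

interior: largest open inside A is ∅ (from ∅)
cl via duality: int({5, 1, 3, 4}) = {3}, so X∖{3} = {5, 1, 4, 2, 0}
cl∖int = {5, 1, 4, 2, 0}

int(A) = ∅
cl(A)  = {5, 1, 4, 2, 0}
∂A     = {5, 1, 4, 2, 0}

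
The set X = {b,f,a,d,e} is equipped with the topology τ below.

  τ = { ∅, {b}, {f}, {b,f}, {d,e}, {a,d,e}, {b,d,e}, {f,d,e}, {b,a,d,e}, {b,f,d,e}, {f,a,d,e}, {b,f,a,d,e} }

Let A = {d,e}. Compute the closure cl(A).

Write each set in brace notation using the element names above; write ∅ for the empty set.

{a,d,e}

complement {b,f,a}; its interior {b,f}; cl(A) = X∖{b,f} = {a,d,e}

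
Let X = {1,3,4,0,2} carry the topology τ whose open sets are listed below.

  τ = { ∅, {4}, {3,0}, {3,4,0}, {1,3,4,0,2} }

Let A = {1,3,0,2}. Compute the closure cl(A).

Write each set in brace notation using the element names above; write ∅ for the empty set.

cl via duality: int({4}) = {4}, so X∖{4} = {1,3,0,2}

{1,3,0,2}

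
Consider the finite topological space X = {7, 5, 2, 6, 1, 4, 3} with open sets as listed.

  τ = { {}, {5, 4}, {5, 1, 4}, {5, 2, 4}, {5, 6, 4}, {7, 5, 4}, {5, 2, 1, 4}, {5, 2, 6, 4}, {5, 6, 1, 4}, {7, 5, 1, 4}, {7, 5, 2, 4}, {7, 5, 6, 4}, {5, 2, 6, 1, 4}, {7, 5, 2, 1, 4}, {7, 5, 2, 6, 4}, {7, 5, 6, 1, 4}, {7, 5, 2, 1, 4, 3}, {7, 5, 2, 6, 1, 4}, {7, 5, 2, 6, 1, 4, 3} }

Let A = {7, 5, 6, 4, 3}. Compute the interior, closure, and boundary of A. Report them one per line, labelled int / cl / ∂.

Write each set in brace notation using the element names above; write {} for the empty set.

int(A) = {7, 5, 6, 4}
cl(A)  = {7, 5, 2, 6, 1, 4, 3}
∂A     = {2, 1, 3}

open subsets of A: {}, {5, 4}, {5, 6, 4}, {7, 5, 4}, {7, 5, 6, 4}; so int(A) = {7, 5, 6, 4}
closure: X∖int(X∖A) = X∖{} = {7, 5, 2, 6, 1, 4, 3}
∂A = {7, 5, 2, 6, 1, 4, 3} minus {7, 5, 6, 4} = {2, 1, 3}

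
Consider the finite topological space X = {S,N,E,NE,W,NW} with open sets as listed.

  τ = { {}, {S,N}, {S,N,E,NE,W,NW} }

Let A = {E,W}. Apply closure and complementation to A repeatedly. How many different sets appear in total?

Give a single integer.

6

cl via duality: int({S,N,NE,NW}) = {S,N}, so X∖{S,N} = {E,NE,W,NW}
Write k for closure, c for complement:
  1. A     = {E,W}
  2. kA    = {E,NE,W,NW}
  3. cA    = {S,N,NE,NW}
  4. ckA   = {S,N}
  5. kcA   = {S,N,E,NE,W,NW}
  6. ckcA  = {}
applying k or c yields no new set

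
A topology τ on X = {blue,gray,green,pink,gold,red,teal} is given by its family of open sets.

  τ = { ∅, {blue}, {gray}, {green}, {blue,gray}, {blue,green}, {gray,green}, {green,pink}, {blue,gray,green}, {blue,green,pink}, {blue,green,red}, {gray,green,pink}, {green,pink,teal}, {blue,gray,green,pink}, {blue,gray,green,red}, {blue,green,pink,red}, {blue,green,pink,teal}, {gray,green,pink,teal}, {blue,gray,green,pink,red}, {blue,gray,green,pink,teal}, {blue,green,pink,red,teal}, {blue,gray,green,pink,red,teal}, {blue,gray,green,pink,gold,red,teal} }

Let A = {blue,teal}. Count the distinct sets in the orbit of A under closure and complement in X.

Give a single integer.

complement {gray,green,pink,gold,red}; its interior {gray,green,pink}; cl(A) = X∖{gray,green,pink} = {blue,gold,red,teal}
With k = closure, c = complement:
  1. A     = {blue,teal}
  2. kA    = {blue,gold,red,teal}
  3. cA    = {gray,green,pink,gold,red}
  4. ckA   = {gray,green,pink}
  5. kcA   = {gray,green,pink,gold,red,teal}
  6. ckcA  = {blue}
  7. kckcA = {blue,gold,red}
  8. ckckcA = {gray,green,pink,teal}
k, c of each give nothing new

8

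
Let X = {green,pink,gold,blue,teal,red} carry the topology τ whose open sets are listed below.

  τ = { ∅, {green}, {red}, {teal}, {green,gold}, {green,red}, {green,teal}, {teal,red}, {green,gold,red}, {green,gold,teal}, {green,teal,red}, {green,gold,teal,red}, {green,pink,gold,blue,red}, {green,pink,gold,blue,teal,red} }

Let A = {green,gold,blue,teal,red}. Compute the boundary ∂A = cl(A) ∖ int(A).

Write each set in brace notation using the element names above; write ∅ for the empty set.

U open, U⊆A: ∅, {red}, {teal}, {green}, {green,gold}, {teal,red}, {green,teal}, {green,red}, {green,teal,red}, {green,gold,red}, {green,gold,teal}, {green,gold,teal,red}. int(A) = ⋃ = {green,gold,teal,red}
X∖A={pink}, int(X∖A)=∅, hence cl(A)={green,pink,gold,blue,teal,red}
∂A: remove int from cl → {pink,blue}

{pink,blue}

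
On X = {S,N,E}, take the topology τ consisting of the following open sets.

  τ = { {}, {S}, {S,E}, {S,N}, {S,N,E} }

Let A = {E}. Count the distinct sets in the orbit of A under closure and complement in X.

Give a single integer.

4

closure: X∖int(X∖A) = X∖{S,N} = {E}
Let k=closure and c=complement:
  1. A     = {E}
  2. cA    = {S,N}
  3. kcA   = {S,N,E}
  4. ckcA  = {}
— saturated at 4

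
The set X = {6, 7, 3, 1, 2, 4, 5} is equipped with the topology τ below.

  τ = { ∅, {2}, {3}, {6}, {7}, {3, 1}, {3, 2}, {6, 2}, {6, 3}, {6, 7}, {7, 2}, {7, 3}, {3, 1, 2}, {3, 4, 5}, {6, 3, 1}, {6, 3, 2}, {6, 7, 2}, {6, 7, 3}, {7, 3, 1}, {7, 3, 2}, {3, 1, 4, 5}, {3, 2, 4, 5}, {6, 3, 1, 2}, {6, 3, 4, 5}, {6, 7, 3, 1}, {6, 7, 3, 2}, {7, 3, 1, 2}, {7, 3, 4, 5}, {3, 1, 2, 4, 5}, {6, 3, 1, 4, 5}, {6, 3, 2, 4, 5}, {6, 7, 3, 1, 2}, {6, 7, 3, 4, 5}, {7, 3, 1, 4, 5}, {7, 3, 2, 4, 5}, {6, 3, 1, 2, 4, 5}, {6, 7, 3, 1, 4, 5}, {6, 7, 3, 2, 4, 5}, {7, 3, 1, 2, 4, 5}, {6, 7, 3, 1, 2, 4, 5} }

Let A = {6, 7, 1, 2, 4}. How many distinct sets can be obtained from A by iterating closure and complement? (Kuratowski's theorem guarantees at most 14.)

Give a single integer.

6

complement {3, 5}; its interior {3}; cl(A) = X∖{3} = {6, 7, 1, 2, 4, 5}
With k = closure, c = complement:
  1. A     = {6, 7, 1, 2, 4}
  2. kA    = {6, 7, 1, 2, 4, 5}
  3. cA    = {3, 5}
  4. ckA   = {3}
  5. kcA   = {3, 1, 4, 5}
  6. ckcA  = {6, 7, 2}
k, c of each give nothing new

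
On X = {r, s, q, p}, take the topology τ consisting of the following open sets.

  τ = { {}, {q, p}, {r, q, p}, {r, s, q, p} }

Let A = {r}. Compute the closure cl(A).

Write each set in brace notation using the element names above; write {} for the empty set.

closure: X∖int(X∖A) = X∖{q, p} = {r, s}

{r, s}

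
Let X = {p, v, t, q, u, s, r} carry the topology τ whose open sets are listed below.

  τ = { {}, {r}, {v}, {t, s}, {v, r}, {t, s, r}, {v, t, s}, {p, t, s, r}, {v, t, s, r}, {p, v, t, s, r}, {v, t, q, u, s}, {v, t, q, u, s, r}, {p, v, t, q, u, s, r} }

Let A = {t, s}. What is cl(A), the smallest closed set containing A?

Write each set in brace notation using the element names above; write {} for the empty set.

{p, t, q, u, s}

closure: X∖int(X∖A) = X∖{v, r} = {p, t, q, u, s}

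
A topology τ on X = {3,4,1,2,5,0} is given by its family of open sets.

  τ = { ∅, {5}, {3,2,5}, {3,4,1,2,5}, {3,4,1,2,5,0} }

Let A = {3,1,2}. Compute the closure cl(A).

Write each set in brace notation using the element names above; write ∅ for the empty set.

{3,4,1,2,0}

closure: X∖int(X∖A) = X∖{5} = {3,4,1,2,0}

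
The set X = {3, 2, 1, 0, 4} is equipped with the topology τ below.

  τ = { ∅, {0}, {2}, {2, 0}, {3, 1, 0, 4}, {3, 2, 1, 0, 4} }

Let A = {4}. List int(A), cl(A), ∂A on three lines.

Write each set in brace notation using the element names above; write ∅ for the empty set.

int(A) = ∅
cl(A)  = {3, 1, 4}
∂A     = {3, 1, 4}

interior: largest open inside A is ∅ (from ∅)
cl via duality: int({3, 2, 1, 0}) = {2, 0}, so X∖{2, 0} = {3, 1, 4}
cl∖int = {3, 1, 4}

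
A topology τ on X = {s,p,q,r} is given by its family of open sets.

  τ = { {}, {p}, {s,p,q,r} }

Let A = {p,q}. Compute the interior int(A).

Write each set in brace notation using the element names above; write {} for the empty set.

{p}

opens ⊆ A: {}, {p}; union → int = {p}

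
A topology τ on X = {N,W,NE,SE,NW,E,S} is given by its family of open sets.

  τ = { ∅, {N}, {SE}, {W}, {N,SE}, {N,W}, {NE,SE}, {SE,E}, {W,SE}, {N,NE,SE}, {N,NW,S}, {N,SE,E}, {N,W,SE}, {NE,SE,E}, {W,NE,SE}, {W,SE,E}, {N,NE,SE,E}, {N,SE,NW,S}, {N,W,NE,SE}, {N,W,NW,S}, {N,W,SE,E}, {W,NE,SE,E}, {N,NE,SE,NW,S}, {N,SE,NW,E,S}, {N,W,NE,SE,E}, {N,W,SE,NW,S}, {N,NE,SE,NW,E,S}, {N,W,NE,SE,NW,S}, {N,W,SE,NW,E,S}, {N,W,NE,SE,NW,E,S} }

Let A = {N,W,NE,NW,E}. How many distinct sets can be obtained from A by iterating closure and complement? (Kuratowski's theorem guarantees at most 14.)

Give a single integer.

closure: X∖int(X∖A) = X∖{SE} = {N,W,NE,NW,E,S}
Let k=closure and c=complement:
  1. A     = {N,W,NE,NW,E}
  2. kA    = {N,W,NE,NW,E,S}
  3. cA    = {SE,S}
  4. ckA   = {SE}
  5. kcA   = {NE,SE,NW,E,S}
  6. kckA  = {NE,SE,E}
  7. ckcA  = {N,W}
  8. ckckA = {N,W,NW,S}
— saturated at 8

8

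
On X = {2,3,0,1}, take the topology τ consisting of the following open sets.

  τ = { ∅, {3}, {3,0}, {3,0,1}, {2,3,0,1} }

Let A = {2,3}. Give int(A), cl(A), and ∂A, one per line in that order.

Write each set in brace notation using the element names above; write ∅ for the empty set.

int(A) = {3}
cl(A)  = {2,3,0,1}
∂A     = {2,0,1}

interior: largest open inside A is {3} (from ∅, {3})
cl via duality: int({0,1}) = ∅, so X∖∅ = {2,3,0,1}
cl∖int = {2,0,1}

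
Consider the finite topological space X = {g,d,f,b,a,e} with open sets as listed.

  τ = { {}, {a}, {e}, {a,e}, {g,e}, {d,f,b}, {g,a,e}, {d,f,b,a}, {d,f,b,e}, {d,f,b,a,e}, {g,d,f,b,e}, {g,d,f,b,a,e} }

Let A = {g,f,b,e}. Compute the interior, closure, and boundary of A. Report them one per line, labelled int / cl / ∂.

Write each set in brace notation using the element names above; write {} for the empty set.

int(A) = {g,e}
cl(A)  = {g,d,f,b,e}
∂A     = {d,f,b}

open subsets of A: {}, {e}, {g,e}; so int(A) = {g,e}
closure: X∖int(X∖A) = X∖{a} = {g,d,f,b,e}
∂A = {g,d,f,b,e} minus {g,e} = {d,f,b}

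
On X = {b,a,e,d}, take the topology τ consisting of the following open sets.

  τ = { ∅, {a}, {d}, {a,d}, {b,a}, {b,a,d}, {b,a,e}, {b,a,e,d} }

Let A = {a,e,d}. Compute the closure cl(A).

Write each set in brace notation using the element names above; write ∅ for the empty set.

{b,a,e,d}

cl via duality: int({b}) = ∅, so X∖∅ = {b,a,e,d}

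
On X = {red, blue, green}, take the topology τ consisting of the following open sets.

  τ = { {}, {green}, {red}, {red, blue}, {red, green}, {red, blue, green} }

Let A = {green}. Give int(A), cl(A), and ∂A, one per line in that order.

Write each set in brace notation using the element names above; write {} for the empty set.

opens ⊆ A: {}, {green}; union → int = {green}
complement {red, blue}; its interior {red, blue}; cl(A) = X∖{red, blue} = {green}
boundary = {green} ∖ {green} = {}

int(A) = {green}
cl(A)  = {green}
∂A     = {}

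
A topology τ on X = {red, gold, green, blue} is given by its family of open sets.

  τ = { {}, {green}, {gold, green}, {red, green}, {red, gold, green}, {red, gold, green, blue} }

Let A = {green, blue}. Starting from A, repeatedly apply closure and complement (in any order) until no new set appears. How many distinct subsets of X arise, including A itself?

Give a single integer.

6

closure: X∖int(X∖A) = X∖{} = {red, gold, green, blue}
Let k=closure and c=complement:
  1. A     = {green, blue}
  2. kA    = {red, gold, green, blue}
  3. cA    = {red, gold}
  4. ckA   = {}
  5. kcA   = {red, gold, blue}
  6. ckcA  = {green}
— saturated at 6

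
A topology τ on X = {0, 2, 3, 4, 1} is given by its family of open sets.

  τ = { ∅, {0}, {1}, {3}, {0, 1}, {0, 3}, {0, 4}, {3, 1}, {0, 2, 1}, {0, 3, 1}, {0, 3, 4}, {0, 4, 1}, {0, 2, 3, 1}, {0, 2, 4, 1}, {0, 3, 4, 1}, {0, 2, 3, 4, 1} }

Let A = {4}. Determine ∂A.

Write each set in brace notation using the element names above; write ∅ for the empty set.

{4}

interior: largest open inside A is ∅ (from ∅)
cl via duality: int({0, 2, 3, 1}) = {0, 2, 3, 1}, so X∖{0, 2, 3, 1} = {4}
cl∖int = {4}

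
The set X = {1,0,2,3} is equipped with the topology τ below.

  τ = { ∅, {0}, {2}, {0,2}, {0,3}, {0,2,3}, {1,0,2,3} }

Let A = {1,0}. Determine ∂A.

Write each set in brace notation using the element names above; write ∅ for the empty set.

open subsets of A: ∅, {0}; so int(A) = {0}
closure: X∖int(X∖A) = X∖{2} = {1,0,3}
∂A = {1,0,3} minus {0} = {1,3}

{1,3}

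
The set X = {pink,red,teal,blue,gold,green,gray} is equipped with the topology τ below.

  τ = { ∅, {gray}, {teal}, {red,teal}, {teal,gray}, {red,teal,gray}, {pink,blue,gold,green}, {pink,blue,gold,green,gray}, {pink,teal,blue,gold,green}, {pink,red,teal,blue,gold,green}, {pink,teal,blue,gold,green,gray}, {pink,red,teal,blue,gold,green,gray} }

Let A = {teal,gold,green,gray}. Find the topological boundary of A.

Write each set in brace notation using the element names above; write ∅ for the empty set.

open subsets of A: ∅, {gray}, {teal}, {teal,gray}; so int(A) = {teal,gray}
closure: X∖int(X∖A) = X∖∅ = {pink,red,teal,blue,gold,green,gray}
∂A = {pink,red,teal,blue,gold,green,gray} minus {teal,gray} = {pink,red,blue,gold,green}

{pink,red,blue,gold,green}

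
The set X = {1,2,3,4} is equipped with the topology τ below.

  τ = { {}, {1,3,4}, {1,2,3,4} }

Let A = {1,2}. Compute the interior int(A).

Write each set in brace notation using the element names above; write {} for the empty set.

U open, U⊆A: {}. int(A) = ⋃ = {}

{}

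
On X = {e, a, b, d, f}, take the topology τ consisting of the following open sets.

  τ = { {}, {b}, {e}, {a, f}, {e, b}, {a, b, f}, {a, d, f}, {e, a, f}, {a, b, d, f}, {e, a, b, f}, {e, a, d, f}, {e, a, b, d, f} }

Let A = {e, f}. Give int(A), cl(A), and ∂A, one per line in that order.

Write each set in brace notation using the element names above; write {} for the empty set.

int(A) = {e}
cl(A)  = {e, a, d, f}
∂A     = {a, d, f}

interior: largest open inside A is {e} (from {}, {e})
cl via duality: int({a, b, d}) = {b}, so X∖{b} = {e, a, d, f}
cl∖int = {a, d, f}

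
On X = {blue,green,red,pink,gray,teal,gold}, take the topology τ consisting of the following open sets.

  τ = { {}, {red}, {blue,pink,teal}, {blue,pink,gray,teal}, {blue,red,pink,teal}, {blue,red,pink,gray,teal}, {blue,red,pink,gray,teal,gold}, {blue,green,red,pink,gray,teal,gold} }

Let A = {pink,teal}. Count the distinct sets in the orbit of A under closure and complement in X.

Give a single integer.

X∖A={blue,green,red,gray,gold}, int(X∖A)={red}, hence cl(A)={blue,green,pink,gray,teal,gold}
Orbit (k=closure, c=complement):
  1. A     = {pink,teal}
  2. kA    = {blue,green,pink,gray,teal,gold}
  3. cA    = {blue,green,red,gray,gold}
  4. ckA   = {red}
  5. kcA   = {blue,green,red,pink,gray,teal,gold}
  6. kckA  = {green,red,gold}
  7. ckcA  = {}
  8. ckckA = {blue,pink,gray,teal}
(closed under both — stop)

8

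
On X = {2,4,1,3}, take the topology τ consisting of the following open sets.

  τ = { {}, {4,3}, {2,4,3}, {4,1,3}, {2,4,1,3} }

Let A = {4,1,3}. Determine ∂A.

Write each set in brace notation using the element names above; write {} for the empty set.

{2}

opens ⊆ A: {}, {4,3}, {4,1,3}; union → int = {4,1,3}
complement {2}; its interior {}; cl(A) = X∖{} = {2,4,1,3}
boundary = {2,4,1,3} ∖ {4,1,3} = {2}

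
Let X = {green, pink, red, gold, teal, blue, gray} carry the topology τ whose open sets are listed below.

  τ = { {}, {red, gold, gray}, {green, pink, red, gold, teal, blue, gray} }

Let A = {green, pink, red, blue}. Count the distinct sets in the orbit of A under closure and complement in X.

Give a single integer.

4

X∖A={gold, teal, gray}, int(X∖A)={}, hence cl(A)={green, pink, red, gold, teal, blue, gray}
Orbit (k=closure, c=complement):
  1. A     = {green, pink, red, blue}
  2. kA    = {green, pink, red, gold, teal, blue, gray}
  3. cA    = {gold, teal, gray}
  4. ckA   = {}
(closed under both — stop)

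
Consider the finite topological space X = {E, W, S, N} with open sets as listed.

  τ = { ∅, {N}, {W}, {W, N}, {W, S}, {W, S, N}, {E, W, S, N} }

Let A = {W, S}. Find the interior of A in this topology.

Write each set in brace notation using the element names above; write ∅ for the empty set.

{W, S}

U open, U⊆A: ∅, {W}, {W, S}. int(A) = ⋃ = {W, S}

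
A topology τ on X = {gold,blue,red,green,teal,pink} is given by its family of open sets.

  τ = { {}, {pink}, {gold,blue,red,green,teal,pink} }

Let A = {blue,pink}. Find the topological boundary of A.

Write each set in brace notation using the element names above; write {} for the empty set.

{gold,blue,red,green,teal}

opens ⊆ A: {}, {pink}; union → int = {pink}
complement {gold,red,green,teal}; its interior {}; cl(A) = X∖{} = {gold,blue,red,green,teal,pink}
boundary = {gold,blue,red,green,teal,pink} ∖ {pink} = {gold,blue,red,green,teal}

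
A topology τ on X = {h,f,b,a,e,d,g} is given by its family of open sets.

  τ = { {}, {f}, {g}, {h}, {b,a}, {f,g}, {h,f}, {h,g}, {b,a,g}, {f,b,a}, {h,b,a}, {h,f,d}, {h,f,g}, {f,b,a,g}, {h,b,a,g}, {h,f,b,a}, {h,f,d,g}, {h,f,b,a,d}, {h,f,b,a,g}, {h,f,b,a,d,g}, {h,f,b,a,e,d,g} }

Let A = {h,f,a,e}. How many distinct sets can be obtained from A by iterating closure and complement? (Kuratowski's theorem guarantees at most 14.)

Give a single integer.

12

closure: X∖int(X∖A) = X∖{g} = {h,f,b,a,e,d}
Let k=closure and c=complement:
  1. A     = {h,f,a,e}
  2. kA    = {h,f,b,a,e,d}
  3. cA    = {b,d,g}
  4. ckA   = {g}
  5. kcA   = {b,a,e,d,g}
  6. kckA  = {e,g}
  7. ckcA  = {h,f}
  8. ckckA = {h,f,b,a,d}
  9. kckcA = {h,f,e,d}
  10. ckckcA = {b,a,g}
  11. kckckcA = {b,a,e,g}
  12. ckckckcA = {h,f,d}
— saturated at 12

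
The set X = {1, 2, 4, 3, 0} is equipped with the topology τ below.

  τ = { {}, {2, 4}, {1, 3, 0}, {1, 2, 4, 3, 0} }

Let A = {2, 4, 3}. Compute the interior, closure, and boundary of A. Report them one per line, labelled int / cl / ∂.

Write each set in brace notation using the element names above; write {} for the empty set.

int(A) = {2, 4}
cl(A)  = {1, 2, 4, 3, 0}
∂A     = {1, 3, 0}

open subsets of A: {}, {2, 4}; so int(A) = {2, 4}
closure: X∖int(X∖A) = X∖{} = {1, 2, 4, 3, 0}
∂A = {1, 2, 4, 3, 0} minus {2, 4} = {1, 3, 0}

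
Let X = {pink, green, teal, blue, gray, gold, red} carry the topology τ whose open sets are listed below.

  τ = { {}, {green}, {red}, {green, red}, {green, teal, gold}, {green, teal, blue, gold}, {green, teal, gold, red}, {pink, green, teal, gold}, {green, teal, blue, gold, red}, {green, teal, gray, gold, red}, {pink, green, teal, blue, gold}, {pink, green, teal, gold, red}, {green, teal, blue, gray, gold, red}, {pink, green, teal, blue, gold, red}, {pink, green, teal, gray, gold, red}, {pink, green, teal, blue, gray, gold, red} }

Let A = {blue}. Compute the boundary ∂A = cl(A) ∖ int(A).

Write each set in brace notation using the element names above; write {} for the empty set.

opens ⊆ A: {}; union → int = {}
complement {pink, green, teal, gray, gold, red}; its interior {pink, green, teal, gray, gold, red}; cl(A) = X∖{pink, green, teal, gray, gold, red} = {blue}
boundary = {blue} ∖ {} = {blue}

{blue}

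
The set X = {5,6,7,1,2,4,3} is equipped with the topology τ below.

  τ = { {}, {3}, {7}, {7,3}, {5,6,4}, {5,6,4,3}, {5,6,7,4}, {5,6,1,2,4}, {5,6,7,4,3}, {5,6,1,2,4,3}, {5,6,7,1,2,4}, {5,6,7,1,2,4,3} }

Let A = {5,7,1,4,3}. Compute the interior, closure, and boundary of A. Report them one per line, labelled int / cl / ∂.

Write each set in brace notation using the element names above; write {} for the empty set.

int(A) = {7,3}
cl(A)  = {5,6,7,1,2,4,3}
∂A     = {5,6,1,2,4}

U open, U⊆A: {}, {7}, {3}, {7,3}. int(A) = ⋃ = {7,3}
X∖A={6,2}, int(X∖A)={}, hence cl(A)={5,6,7,1,2,4,3}
∂A: remove int from cl → {5,6,1,2,4}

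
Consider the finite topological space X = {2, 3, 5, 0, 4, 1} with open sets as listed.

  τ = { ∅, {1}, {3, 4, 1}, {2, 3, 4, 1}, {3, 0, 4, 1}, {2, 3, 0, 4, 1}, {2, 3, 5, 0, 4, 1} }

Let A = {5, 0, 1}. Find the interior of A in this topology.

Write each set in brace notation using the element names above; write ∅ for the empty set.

{1}

open subsets of A: ∅, {1}; so int(A) = {1}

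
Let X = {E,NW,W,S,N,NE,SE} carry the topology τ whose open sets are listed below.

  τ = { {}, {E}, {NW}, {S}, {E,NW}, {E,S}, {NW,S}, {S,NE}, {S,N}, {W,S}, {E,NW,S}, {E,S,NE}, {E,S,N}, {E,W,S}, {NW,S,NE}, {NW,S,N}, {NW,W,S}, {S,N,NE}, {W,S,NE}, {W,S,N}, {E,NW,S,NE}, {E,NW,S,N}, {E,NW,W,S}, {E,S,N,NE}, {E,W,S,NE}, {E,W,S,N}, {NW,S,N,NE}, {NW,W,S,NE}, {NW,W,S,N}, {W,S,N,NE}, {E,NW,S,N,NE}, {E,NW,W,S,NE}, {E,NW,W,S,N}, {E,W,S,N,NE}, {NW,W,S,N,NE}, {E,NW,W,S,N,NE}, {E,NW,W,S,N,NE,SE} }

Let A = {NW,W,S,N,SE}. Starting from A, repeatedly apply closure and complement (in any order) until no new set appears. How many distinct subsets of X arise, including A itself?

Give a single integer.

8

cl via duality: int({E,NE}) = {E}, so X∖{E} = {NW,W,S,N,NE,SE}
Write k for closure, c for complement:
  1. A     = {NW,W,S,N,SE}
  2. kA    = {NW,W,S,N,NE,SE}
  3. cA    = {E,NE}
  4. ckA   = {E}
  5. kcA   = {E,NE,SE}
  6. kckA  = {E,SE}
  7. ckcA  = {NW,W,S,N}
  8. ckckA = {NW,W,S,N,NE}
applying k or c yields no new set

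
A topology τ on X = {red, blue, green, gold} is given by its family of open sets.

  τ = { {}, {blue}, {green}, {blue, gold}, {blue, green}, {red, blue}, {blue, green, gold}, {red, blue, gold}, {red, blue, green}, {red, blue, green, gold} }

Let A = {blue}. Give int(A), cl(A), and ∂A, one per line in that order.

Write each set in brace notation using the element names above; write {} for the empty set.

opens ⊆ A: {}, {blue}; union → int = {blue}
complement {red, green, gold}; its interior {green}; cl(A) = X∖{green} = {red, blue, gold}
boundary = {red, blue, gold} ∖ {blue} = {red, gold}

int(A) = {blue}
cl(A)  = {red, blue, gold}
∂A     = {red, gold}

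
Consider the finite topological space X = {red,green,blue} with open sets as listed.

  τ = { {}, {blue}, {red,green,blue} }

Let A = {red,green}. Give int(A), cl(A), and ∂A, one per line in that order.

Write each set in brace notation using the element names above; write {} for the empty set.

opens ⊆ A: {}; union → int = {}
complement {blue}; its interior {blue}; cl(A) = X∖{blue} = {red,green}
boundary = {red,green} ∖ {} = {red,green}

int(A) = {}
cl(A)  = {red,green}
∂A     = {red,green}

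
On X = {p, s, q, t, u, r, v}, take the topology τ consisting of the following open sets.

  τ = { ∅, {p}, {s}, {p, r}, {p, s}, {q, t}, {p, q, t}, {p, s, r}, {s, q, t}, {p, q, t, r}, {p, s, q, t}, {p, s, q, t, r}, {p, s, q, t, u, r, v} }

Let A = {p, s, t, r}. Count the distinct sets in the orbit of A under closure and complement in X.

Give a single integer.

cl via duality: int({q, u, v}) = ∅, so X∖∅ = {p, s, q, t, u, r, v}
Write k for closure, c for complement:
  1. A     = {p, s, t, r}
  2. kA    = {p, s, q, t, u, r, v}
  3. cA    = {q, u, v}
  4. ckA   = ∅
  5. kcA   = {q, t, u, v}
  6. ckcA  = {p, s, r}
  7. kckcA = {p, s, u, r, v}
  8. ckckcA = {q, t}
applying k or c yields no new set

8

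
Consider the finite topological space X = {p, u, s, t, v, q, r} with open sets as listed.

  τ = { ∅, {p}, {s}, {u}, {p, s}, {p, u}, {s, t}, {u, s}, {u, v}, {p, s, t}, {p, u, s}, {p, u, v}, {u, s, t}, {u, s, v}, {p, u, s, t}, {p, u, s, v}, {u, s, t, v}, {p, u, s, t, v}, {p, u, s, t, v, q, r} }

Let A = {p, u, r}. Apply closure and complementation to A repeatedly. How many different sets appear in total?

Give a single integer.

cl via duality: int({s, t, v, q}) = {s, t}, so X∖{s, t} = {p, u, v, q, r}
Write k for closure, c for complement:
  1. A     = {p, u, r}
  2. kA    = {p, u, v, q, r}
  3. cA    = {s, t, v, q}
  4. ckA   = {s, t}
  5. kcA   = {s, t, v, q, r}
  6. kckA  = {s, t, q, r}
  7. ckcA  = {p, u}
  8. ckckA = {p, u, v}
applying k or c yields no new set

8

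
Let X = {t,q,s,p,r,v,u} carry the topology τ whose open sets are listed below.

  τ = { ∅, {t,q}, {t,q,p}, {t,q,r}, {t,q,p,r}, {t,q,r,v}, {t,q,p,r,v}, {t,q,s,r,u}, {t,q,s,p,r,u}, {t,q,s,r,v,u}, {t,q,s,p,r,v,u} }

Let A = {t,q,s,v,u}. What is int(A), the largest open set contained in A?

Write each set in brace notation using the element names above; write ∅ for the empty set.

opens ⊆ A: ∅, {t,q}; union → int = {t,q}

{t,q}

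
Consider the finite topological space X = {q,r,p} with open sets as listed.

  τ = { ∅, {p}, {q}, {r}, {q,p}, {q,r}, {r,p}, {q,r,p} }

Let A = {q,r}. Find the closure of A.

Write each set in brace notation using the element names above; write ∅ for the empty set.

cl via duality: int({p}) = {p}, so X∖{p} = {q,r}

{q,r}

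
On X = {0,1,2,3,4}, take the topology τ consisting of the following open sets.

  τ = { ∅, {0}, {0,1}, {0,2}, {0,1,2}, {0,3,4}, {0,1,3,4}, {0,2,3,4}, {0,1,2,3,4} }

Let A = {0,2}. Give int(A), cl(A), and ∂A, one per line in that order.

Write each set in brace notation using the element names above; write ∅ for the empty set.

int(A) = {0,2}
cl(A)  = {0,1,2,3,4}
∂A     = {1,3,4}

opens ⊆ A: ∅, {0}, {0,2}; union → int = {0,2}
complement {1,3,4}; its interior ∅; cl(A) = X∖∅ = {0,1,2,3,4}
boundary = {0,1,2,3,4} ∖ {0,2} = {1,3,4}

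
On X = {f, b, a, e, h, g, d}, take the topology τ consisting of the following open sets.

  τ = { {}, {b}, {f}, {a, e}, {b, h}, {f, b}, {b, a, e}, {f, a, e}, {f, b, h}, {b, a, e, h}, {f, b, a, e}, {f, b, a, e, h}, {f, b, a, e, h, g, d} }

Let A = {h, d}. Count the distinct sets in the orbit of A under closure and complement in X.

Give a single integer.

6

complement {f, b, a, e, g}; its interior {f, b, a, e}; cl(A) = X∖{f, b, a, e} = {h, g, d}
With k = closure, c = complement:
  1. A     = {h, d}
  2. kA    = {h, g, d}
  3. cA    = {f, b, a, e, g}
  4. ckA   = {f, b, a, e}
  5. kcA   = {f, b, a, e, h, g, d}
  6. ckcA  = {}
k, c of each give nothing new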